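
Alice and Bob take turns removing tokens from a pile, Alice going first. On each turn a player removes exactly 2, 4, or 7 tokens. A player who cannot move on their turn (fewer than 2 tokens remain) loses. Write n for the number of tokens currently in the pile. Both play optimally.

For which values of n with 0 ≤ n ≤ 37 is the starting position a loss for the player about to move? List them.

Work bottom-up. With no move the player to move loses. Otherwise the position is W if at least one move leads to an L position for the opponent, and L if every move leads to a W.
n=0: no move → L
n=1: no move → L
n=2: →0(L), so W
n=3: →1(L), so W
n=4: →0(L), so W
n=5: →1(L), so W
n=6: →4(W), 2(W) — all W, so L
n=7: →0(L), so W
n=8: →6(L), so W
n=9: →7(W), 5(W), 2(W) — all W, so L
n=10: →6(L), so W
n=11: →9(L), so W
n=12: →10(W), 8(W), 5(W) — all W, so L
n=13: →9(L), so W
n=14: →12(L), so W
n=15: →13(W), 11(W), 8(W) — all W, so L
n=16: →12(L), so W
n=17: →15(L), so W
n=18: →16(W), 14(W), 11(W) — all W, so L
n=19: →15(L), so W
n=20: →18(L), so W
n=21: →19(W), 17(W), 14(W) — all W, so L
n=22: →18(L), so W
n=23: →21(L), so W
n=24: →22(W), 20(W), 17(W) — all W, so L
n=25: →21(L), so W
n=26: →24(L), so W
n=27: →25(W), 23(W), 20(W) — all W, so L
n=28: →24(L), so W
n=29: →27(L), so W
n=30: →28(W), 26(W), 23(W) — all W, so L
n=31: →27(L), so W
n=32: →30(L), so W
n=33: →31(W), 29(W), 26(W) — all W, so L
n=34: →30(L), so W
n=35: →33(L), so W
n=36: →34(W), 32(W), 29(W) — all W, so L
n=37: →33(L), so W
Reading off the rows marked L gives the requested list; there are 13 such values of n.

0, 1, 6, 9, 12, 15, 18, 21, 24, 27, 30, 33, 36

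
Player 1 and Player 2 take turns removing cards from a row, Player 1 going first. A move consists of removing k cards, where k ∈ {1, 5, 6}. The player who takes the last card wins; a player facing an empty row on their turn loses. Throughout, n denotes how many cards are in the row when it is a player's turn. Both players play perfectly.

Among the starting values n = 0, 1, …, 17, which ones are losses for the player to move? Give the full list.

Positions with no move are L. A position that does have a move is losing for the player to move precisely when every available move leads to a winning position for the opponent. Fill in the labels:
n=0: no move → L
n=1: reaches L-position 0 → W
n=2: only reaches 1(W), which is W → L
n=3: reaches L-position 2 → W
n=4: only reaches 3(W), which is W → L
n=5: reaches L-position 4 → W
n=6: reaches L-position 0 → W
n=7: reaches L-position 2 → W
n=8: reaches L-position 2 → W
n=9: reaches L-position 4 → W
n=10: reaches L-position 4 → W
n=11: only reaches 10(W), 6(W), 5(W), all W → L
n=12: reaches L-position 11 → W
n=13: only reaches 12(W), 8(W), 7(W), all W → L
n=14: reaches L-position 13 → W
n=15: only reaches 14(W), 10(W), 9(W), all W → L
n=16: reaches L-position 15 → W
n=17: reaches L-position 11 → W
Reading off the rows marked L gives the requested list; there are 6 such values of n.

0, 2, 4, 11, 13, 15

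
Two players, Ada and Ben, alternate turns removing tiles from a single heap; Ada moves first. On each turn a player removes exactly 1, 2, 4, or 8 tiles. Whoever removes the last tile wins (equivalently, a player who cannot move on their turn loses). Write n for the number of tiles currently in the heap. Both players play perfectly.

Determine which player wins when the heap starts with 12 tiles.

Use the standard recursion: the mover loses at a terminal position; elsewhere, the mover wins exactly when some move hands the opponent an L position.
n=0: no move → L
n=1: can move to 0, which is L ⇒ W
n=2: can move to 0, which is L ⇒ W
n=3: moves to 2(W), 1(W); every one is W ⇒ L
n=4: can move to 3, which is L ⇒ W
n=5: can move to 3, which is L ⇒ W
n=6: moves to 5(W), 4(W), 2(W); every one is W ⇒ L
n=7: can move to 6, which is L ⇒ W
n=8: can move to 6, which is L ⇒ W
n=9: moves to 8(W), 7(W), 5(W), 1(W); every one is W ⇒ L
n=10: can move to 9, which is L ⇒ W
n=11: can move to 9, which is L ⇒ W
n=12: moves to 11(W), 10(W), 8(W), 4(W); every one is W ⇒ L
Every move from 12 reaches a W position, so the mover loses.

Ben wins.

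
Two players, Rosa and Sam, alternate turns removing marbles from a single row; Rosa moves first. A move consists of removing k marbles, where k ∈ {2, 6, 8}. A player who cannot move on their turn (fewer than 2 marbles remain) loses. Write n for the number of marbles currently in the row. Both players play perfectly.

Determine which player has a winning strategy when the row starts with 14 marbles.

Label each position W (a win for the player to move) or L (a loss). A position with no legal move is L; any other position is W exactly when some move reaches an L, and L when every move reaches a W.
n=0: no move → L
n=1: no move → L
n=2: can move to 0, which is L ⇒ W
n=3: can move to 1, which is L ⇒ W
n=4: the only move is to 2(W), a W ⇒ L
n=5: the only move is to 3(W), a W ⇒ L
n=6: can move to 4, which is L ⇒ W
n=7: can move to 5, which is L ⇒ W
n=8: can move to 0, which is L ⇒ W
n=9: can move to 1, which is L ⇒ W
n=10: can move to 4, which is L ⇒ W
n=11: can move to 5, which is L ⇒ W
n=12: can move to 4, which is L ⇒ W
n=13: can move to 5, which is L ⇒ W
n=14: moves to 12(W), 8(W), 6(W); every one is W ⇒ L
The starting position 14 is L: whatever Rosa does, the opponent receives a W position.

Sam wins.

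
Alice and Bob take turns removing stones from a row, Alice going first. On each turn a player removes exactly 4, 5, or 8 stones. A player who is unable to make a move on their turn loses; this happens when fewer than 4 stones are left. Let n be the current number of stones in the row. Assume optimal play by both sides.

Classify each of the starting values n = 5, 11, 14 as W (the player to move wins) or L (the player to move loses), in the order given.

Use the standard recursion: the mover loses at a terminal position; elsewhere, the mover wins exactly when some move hands the opponent an L position.
n=0: no move → L
n=1: no move → L
n=2: no move → L
n=3: no move → L
n=4: →0(L), so W
n=5: →1(L), so W
n=6: →2(L), so W
n=7: →3(L), so W
n=8: →3(L), so W
n=9: →1(L), so W
n=10: →2(L), so W
n=11: →3(L), so W
n=12: →8(W), 7(W), 4(W) — all W, so L
n=13: →9(W), 8(W), 5(W) — all W, so L
n=14: →10(W), 9(W), 6(W) — all W, so L

5: W, 11: W, 14: L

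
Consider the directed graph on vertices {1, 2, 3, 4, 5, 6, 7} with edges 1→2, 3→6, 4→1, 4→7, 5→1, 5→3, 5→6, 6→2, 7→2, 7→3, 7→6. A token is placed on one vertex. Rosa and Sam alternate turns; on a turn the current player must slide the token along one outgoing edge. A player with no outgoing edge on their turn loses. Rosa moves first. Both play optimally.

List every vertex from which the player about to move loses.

2, 3, 4

Build the W/L table. Terminal = L. A non-terminal position is W if it has a move to some L; otherwise it is L.
Every edge goes from a vertex to one that appears earlier in the order 2, 1, 6, 3, 5, 7, 4, so processing vertices in that order labels each vertex after all of its successors.
2: no outgoing edge → L
1: can move to 2, which is L ⇒ W
6: can move to 2, which is L ⇒ W
3: the only move is to 6(W), a W ⇒ L
5: can move to 3, which is L ⇒ W
7: can move to 3, which is L ⇒ W
4: moves to 7(W), 1(W); every one is W ⇒ L
Reading off the rows marked L gives the requested list; there are 3 such vertices.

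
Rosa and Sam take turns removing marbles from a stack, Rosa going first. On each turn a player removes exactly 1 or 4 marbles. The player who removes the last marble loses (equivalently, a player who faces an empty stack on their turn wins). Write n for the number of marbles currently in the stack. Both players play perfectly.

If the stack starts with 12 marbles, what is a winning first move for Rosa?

Remove 1, leaving 11.

Use the standard recursion: the mover wins at a terminal position; elsewhere, the mover wins exactly when some move hands the opponent an L position.
n=0: no move; the opponent has just taken the last marble and therefore loses → W
n=1: →0(W) only, which is W, so L
n=2: →1(L), so W
n=3: →2(W) only, which is W, so L
n=4: →3(L), so W
n=5: →1(L), so W
n=6: →5(W), 2(W) — all W, so L
n=7: →6(L), so W
n=8: →7(W), 4(W) — all W, so L
n=9: →8(L), so W
n=10: →6(L), so W
n=11: →10(W), 7(W) — all W, so L
n=12: →11(L), so W
From 12, the L positions reachable in one move are: 11, 8. Any move reaching one of these is winning.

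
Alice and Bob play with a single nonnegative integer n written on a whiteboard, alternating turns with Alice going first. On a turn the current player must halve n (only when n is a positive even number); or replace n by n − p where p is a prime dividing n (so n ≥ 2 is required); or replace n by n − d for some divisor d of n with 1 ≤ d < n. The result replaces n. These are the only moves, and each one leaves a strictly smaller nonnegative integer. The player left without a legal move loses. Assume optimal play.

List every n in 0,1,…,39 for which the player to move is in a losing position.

Positions with no move are L. A position that does have a move is losing for the player to move precisely when every available move leads to a winning position for the opponent. Fill in the labels:
n=0: no move → L
n=1: no move → L
n=2: W (go to 0, an L position)
n=3: W (go to 0, an L position)
n=4: L (options 2(W), 3(W) are all W)
n=5: W (go to 0, an L position)
n=6: W (go to 4, an L position)
n=7: W (go to 0, an L position)
n=8: W (go to 4, an L position)
n=9: L (options 6(W), 8(W) are all W)
n=10: W (go to 9, an L position)
n=11: W (go to 0, an L position)
n=12: W (go to 9, an L position)
n=13: W (go to 0, an L position)
n=14: L (options 7(W), 12(W), 13(W) are all W)
n=15: W (go to 14, an L position)
n=16: W (go to 14, an L position)
n=17: W (go to 0, an L position)
n=18: W (go to 9, an L position)
n=19: W (go to 0, an L position)
n=20: L (options 10(W), 15(W), 16(W), 18(W), 19(W) are all W)
n=21: W (go to 14, an L position)
n=22: W (go to 20, an L position)
n=23: W (go to 0, an L position)
n=24: W (go to 20, an L position)
n=25: W (go to 20, an L position)
n=26: L (options 13(W), 24(W), 25(W) are all W)
n=27: W (go to 26, an L position)
n=28: W (go to 14, an L position)
n=29: W (go to 0, an L position)
n=30: W (go to 20, an L position)
n=31: W (go to 0, an L position)
n=32: L (options 16(W), 24(W), 28(W), 30(W), 31(W) are all W)
n=33: W (go to 32, an L position)
n=34: W (go to 32, an L position)
n=35: L (options 28(W), 30(W), 34(W) are all W)
n=36: W (go to 32, an L position)
n=37: W (go to 0, an L position)
n=38: L (options 19(W), 36(W), 37(W) are all W)
n=39: W (go to 26, an L position)
The losing starting values of n are exactly the entries labelled L in this table (10 of them).

0, 1, 4, 9, 14, 20, 26, 32, 35, 38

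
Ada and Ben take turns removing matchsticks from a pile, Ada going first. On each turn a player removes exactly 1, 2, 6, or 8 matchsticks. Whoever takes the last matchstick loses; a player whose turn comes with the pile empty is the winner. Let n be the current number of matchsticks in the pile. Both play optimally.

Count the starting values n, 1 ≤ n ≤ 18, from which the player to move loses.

6

Build the W/L table. Terminal = W. A non-terminal position is W if it has a move to some L; otherwise it is L.
n=0: no move; the opponent has just taken the last matchstick and therefore loses → W
n=1: only reaches 0(W), which is W → L
n=2: reaches L-position 1 → W
n=3: reaches L-position 1 → W
n=4: only reaches 3(W), 2(W), all W → L
n=5: reaches L-position 4 → W
n=6: reaches L-position 4 → W
n=7: reaches L-position 1 → W
n=8: only reaches 7(W), 6(W), 2(W), 0(W), all W → L
n=9: reaches L-position 8 → W
n=10: reaches L-position 8 → W
n=11: only reaches 10(W), 9(W), 5(W), 3(W), all W → L
n=12: reaches L-position 11 → W
n=13: reaches L-position 11 → W
n=14: reaches L-position 8 → W
n=15: only reaches 14(W), 13(W), 9(W), 7(W), all W → L
n=16: reaches L-position 15 → W
n=17: reaches L-position 15 → W
n=18: only reaches 17(W), 16(W), 12(W), 10(W), all W → L
L entries with 1 ≤ n ≤ 18 (the range starts at n=1): n = 1, 4, 8, 11, 15, 18; that makes 6.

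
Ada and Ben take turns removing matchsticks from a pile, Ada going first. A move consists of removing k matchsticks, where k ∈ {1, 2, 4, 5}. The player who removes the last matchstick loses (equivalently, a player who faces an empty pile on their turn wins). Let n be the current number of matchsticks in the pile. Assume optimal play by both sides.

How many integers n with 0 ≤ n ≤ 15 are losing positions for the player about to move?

Compute win/loss labels from the base case upward. A position with no move is W. Any other position is W if it can reach an L in one move, else L.
n=0: no move; the opponent has just taken the last matchstick and therefore loses → W
n=1: →0(W) only, which is W, so L
n=2: →1(L), so W
n=3: →1(L), so W
n=4: →3(W), 2(W), 0(W) — all W, so L
n=5: →4(L), so W
n=6: →4(L), so W
n=7: →6(W), 5(W), 3(W), 2(W) — all W, so L
n=8: →7(L), so W
n=9: →7(L), so W
n=10: →9(W), 8(W), 6(W), 5(W) — all W, so L
n=11: →10(L), so W
n=12: →10(L), so W
n=13: →12(W), 11(W), 9(W), 8(W) — all W, so L
n=14: →13(L), so W
n=15: →13(L), so W
L entries with 0 ≤ n ≤ 15: n = 1, 4, 7, 10, 13; that makes 5.

5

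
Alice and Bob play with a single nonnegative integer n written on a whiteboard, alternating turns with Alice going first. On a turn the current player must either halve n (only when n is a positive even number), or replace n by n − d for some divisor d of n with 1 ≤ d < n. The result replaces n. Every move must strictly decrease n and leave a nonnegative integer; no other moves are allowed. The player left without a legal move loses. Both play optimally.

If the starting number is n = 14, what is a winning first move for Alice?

Move to 7.

Use the standard recursion: the mover loses at a terminal position; elsewhere, the mover wins exactly when some move hands the opponent an L position.
n=0: no move → L
n=1: no move → L
n=2: →1(L), so W
n=3: →2(W) only, which is W, so L
n=4: →3(L), so W
n=5: →4(W) only, which is W, so L
n=6: →3(L), so W
n=7: →6(W) only, which is W, so L
n=8: →7(L), so W
n=9: →6(W), 8(W) — all W, so L
n=10: →5(L), so W
n=11: →10(W) only, which is W, so L
n=12: →9(L), so W
n=13: →12(W) only, which is W, so L
n=14: →7(L), so W
From 14, the L positions reachable in one move are: 7, 13. Any move reaching one of these is winning.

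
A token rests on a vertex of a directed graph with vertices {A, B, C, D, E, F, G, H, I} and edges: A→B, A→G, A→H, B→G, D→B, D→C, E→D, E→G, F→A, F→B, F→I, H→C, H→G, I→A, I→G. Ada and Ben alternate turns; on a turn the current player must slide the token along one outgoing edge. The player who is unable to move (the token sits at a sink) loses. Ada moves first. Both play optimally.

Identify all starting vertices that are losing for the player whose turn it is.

C, F, G

Label each position W (a win for the player to move) or L (a loss). A position with no legal move is L; any other position is W exactly when some move reaches an L, and L when every move reaches a W.
Every edge goes from a vertex to one that appears earlier in the order G, C, H, B, A, I, D, E, F, so processing vertices in that order labels each vertex after all of its successors.
G: no outgoing edge → L
C: no outgoing edge → L
H: →C(L), so W
B: →G(L), so W
A: →G(L), so W
I: →G(L), so W
D: →C(L), so W
E: →G(L), so W
F: →I(W), A(W), B(W) — all W, so L
The losing starting vertices are exactly the entries labelled L in this table (3 of them).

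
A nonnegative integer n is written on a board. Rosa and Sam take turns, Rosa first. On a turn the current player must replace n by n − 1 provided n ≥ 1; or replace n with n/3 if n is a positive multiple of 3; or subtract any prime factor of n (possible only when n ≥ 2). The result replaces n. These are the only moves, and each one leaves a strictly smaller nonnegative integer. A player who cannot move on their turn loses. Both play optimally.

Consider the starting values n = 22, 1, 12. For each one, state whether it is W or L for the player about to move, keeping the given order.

Classify positions by backward induction: terminal positions (no move available) are L. From any other position, the mover wins iff some move reaches an L.
n=0: no move → L
n=1: can move to 0, which is L ⇒ W
n=2: can move to 0, which is L ⇒ W
n=3: can move to 0, which is L ⇒ W
n=4: moves to 2(W), 3(W); every one is W ⇒ L
n=5: can move to 0, which is L ⇒ W
n=6: can move to 4, which is L ⇒ W
n=7: can move to 0, which is L ⇒ W
n=8: moves to 6(W), 7(W); every one is W ⇒ L
n=9: can move to 8, which is L ⇒ W
n=10: can move to 8, which is L ⇒ W
n=11: can move to 0, which is L ⇒ W
n=12: can move to 4, which is L ⇒ W
n=13: can move to 0, which is L ⇒ W
n=14: moves to 7(W), 12(W), 13(W); every one is W ⇒ L
n=15: can move to 14, which is L ⇒ W
n=16: can move to 14, which is L ⇒ W
n=17: can move to 0, which is L ⇒ W
n=18: moves to 6(W), 15(W), 16(W), 17(W); every one is W ⇒ L
n=19: can move to 0, which is L ⇒ W
n=20: can move to 18, which is L ⇒ W
n=21: can move to 14, which is L ⇒ W
n=22: moves to 11(W), 20(W), 21(W); every one is W ⇒ L

22: L, 1: W, 12: W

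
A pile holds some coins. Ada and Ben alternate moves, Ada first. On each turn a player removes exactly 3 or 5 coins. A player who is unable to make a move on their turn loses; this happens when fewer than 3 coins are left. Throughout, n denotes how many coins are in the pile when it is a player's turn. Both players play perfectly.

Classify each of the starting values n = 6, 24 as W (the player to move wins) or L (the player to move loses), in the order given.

6: W, 24: L

Work bottom-up. With no move the player to move loses. Otherwise the position is W if at least one move leads to an L position for the opponent, and L if every move leads to a W.
n=0: no move → L
n=1: no move → L
n=2: no move → L
n=3: reaches L-position 0 → W
n=4: reaches L-position 1 → W
n=5: reaches L-position 2 → W
n=6: reaches L-position 1 → W
n=7: reaches L-position 2 → W
n=8: only reaches 5(W), 3(W), all W → L
n=9: only reaches 6(W), 4(W), all W → L
n=10: only reaches 7(W), 5(W), all W → L
n=11: reaches L-position 8 → W
n=12: reaches L-position 9 → W
n=13: reaches L-position 10 → W
n=14: reaches L-position 9 → W
n=15: reaches L-position 10 → W
n=16: only reaches 13(W), 11(W), all W → L
n=17: only reaches 14(W), 12(W), all W → L
n=18: only reaches 15(W), 13(W), all W → L
n=19: reaches L-position 16 → W
n=20: reaches L-position 17 → W
n=21: reaches L-position 18 → W
n=22: reaches L-position 17 → W
n=23: reaches L-position 18 → W
n=24: only reaches 21(W), 19(W), all W → L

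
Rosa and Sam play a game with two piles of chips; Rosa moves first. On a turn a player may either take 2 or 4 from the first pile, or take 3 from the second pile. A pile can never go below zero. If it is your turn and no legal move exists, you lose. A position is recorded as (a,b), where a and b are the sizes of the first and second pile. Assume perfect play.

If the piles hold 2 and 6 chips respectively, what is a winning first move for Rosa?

Move to (0,6).

Classify positions by backward induction: terminal positions (no move available) are L. From any other position, the mover wins iff some move reaches an L.
No move ever increases a pile, so every position that can arise here has a ≤ 2 and b ≤ 6; it is enough to label the cells with 0 ≤ a ≤ 2 and 0 ≤ b ≤ 6.
Every move lowers a or b (never raises either), so fill the grid row by row in increasing a, and left to right within a row: each cell's successors are then already labelled.
      b=0  b=1  b=2  b=3  b=4  b=5  b=6
a=0:    L    L    L    W    W    W    L
a=1:    L    L    L    W    W    W    L
a=2:    W    W    W    L    L    L    W
Cells with no legal move (terminal, hence L): (0,0), (0,1), (0,2), (1,0), (1,1), (1,2).
The remaining L cells, each justified by listing all of its moves:
(0,6): only reaches (0,3)(W), which is W → L
(1,6): only reaches (1,3)(W), which is W → L
(2,3): only reaches (0,3)(W), (2,0)(W), all W → L
(2,4): only reaches (0,4)(W), (2,1)(W), all W → L
(2,5): only reaches (0,5)(W), (2,2)(W), all W → L
Every other cell has at least one move into one of the L cells above, so it is W.
From (2,6), the L positions reachable in one move are: (0,6), (2,3). Any move reaching one of these is winning.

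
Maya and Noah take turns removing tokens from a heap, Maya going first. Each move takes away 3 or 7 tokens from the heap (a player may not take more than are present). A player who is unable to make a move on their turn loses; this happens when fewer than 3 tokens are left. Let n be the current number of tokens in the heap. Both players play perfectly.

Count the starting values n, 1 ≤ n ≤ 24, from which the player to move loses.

10

Positions with no move are L. A position that does have a move is losing for the player to move precisely when every available move leads to a winning position for the opponent. Fill in the labels:
n=0: no move → L
n=1: no move → L
n=2: no move → L
n=3: can move to 0, which is L ⇒ W
n=4: can move to 1, which is L ⇒ W
n=5: can move to 2, which is L ⇒ W
n=6: the only move is to 3(W), a W ⇒ L
n=7: can move to 0, which is L ⇒ W
n=8: can move to 1, which is L ⇒ W
n=9: can move to 6, which is L ⇒ W
n=10: moves to 7(W), 3(W); every one is W ⇒ L
n=11: moves to 8(W), 4(W); every one is W ⇒ L
n=12: moves to 9(W), 5(W); every one is W ⇒ L
n=13: can move to 10, which is L ⇒ W
n=14: can move to 11, which is L ⇒ W
n=15: can move to 12, which is L ⇒ W
n=16: moves to 13(W), 9(W); every one is W ⇒ L
n=17: can move to 10, which is L ⇒ W
n=18: can move to 11, which is L ⇒ W
n=19: can move to 16, which is L ⇒ W
n=20: moves to 17(W), 13(W); every one is W ⇒ L
n=21: moves to 18(W), 14(W); every one is W ⇒ L
n=22: moves to 19(W), 15(W); every one is W ⇒ L
n=23: can move to 20, which is L ⇒ W
n=24: can move to 21, which is L ⇒ W
L entries with 1 ≤ n ≤ 24 (n=0 is outside the asked range and is not counted): n = 1, 2, 6, 10, 11, 12, 16, 20, 21, 22; that makes 10.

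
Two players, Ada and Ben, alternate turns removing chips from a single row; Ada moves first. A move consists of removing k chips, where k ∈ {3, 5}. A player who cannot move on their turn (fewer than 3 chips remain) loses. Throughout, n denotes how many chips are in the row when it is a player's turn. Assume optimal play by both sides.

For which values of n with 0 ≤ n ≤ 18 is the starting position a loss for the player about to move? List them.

Work bottom-up. With no move the player to move loses. Otherwise the position is W if at least one move leads to an L position for the opponent, and L if every move leads to a W.
n=0: no move → L
n=1: no move → L
n=2: no move → L
n=3: can move to 0, which is L ⇒ W
n=4: can move to 1, which is L ⇒ W
n=5: can move to 2, which is L ⇒ W
n=6: can move to 1, which is L ⇒ W
n=7: can move to 2, which is L ⇒ W
n=8: moves to 5(W), 3(W); every one is W ⇒ L
n=9: moves to 6(W), 4(W); every one is W ⇒ L
n=10: moves to 7(W), 5(W); every one is W ⇒ L
n=11: can move to 8, which is L ⇒ W
n=12: can move to 9, which is L ⇒ W
n=13: can move to 10, which is L ⇒ W
n=14: can move to 9, which is L ⇒ W
n=15: can move to 10, which is L ⇒ W
n=16: moves to 13(W), 11(W); every one is W ⇒ L
n=17: moves to 14(W), 12(W); every one is W ⇒ L
n=18: moves to 15(W), 13(W); every one is W ⇒ L
Reading off the rows marked L gives the requested list; there are 9 such values of n.

0, 1, 2, 8, 9, 10, 16, 17, 18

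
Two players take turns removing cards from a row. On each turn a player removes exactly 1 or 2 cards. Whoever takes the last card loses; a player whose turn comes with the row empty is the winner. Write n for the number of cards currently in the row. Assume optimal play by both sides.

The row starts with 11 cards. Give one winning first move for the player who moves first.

Classify positions by backward induction: terminal positions (no move available) are W. From any other position, the mover wins iff some move reaches an L.
n=0: no move; the opponent has just taken the last card and therefore loses → W
n=1: only reaches 0(W), which is W → L
n=2: reaches L-position 1 → W
n=3: reaches L-position 1 → W
n=4: only reaches 3(W), 2(W), all W → L
n=5: reaches L-position 4 → W
n=6: reaches L-position 4 → W
n=7: only reaches 6(W), 5(W), all W → L
n=8: reaches L-position 7 → W
n=9: reaches L-position 7 → W
n=10: only reaches 9(W), 8(W), all W → L
n=11: reaches L-position 10 → W
From 11, the L positions reachable in one move are: 10.

Remove 1, leaving 10.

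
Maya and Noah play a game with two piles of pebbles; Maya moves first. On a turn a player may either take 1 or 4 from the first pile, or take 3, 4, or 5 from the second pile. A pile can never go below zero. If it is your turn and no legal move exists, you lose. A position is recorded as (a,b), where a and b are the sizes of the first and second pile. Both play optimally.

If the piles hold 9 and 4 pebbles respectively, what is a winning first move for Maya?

Positions with no move are L. A position that does have a move is losing for the player to move precisely when every available move leads to a winning position for the opponent. Fill in the labels:
No move ever increases a pile, so every position that can arise here has a ≤ 9 and b ≤ 4; it is enough to label the cells with 0 ≤ a ≤ 9 and 0 ≤ b ≤ 4.
Every move lowers a or b (never raises either), so fill the grid row by row in increasing a, and left to right within a row: each cell's successors are then already labelled.
      b=0  b=1  b=2  b=3  b=4
a=0:    L    L    L    W    W
a=1:    W    W    W    L    L
a=2:    L    L    L    W    W
a=3:    W    W    W    L    L
a=4:    W    W    W    W    W
a=5:    L    L    L    W    W
a=6:    W    W    W    L    L
a=7:    L    L    L    W    W
a=8:    W    W    W    L    L
a=9:    W    W    W    W    W
Cells with no legal move (terminal, hence L): (0,0), (0,1), (0,2).
The remaining L cells, each justified by listing all of its moves:
(1,3): →(0,3)(W), (1,0)(W) — all W, so L
(1,4): →(0,4)(W), (1,1)(W), (1,0)(W) — all W, so L
(2,0): →(1,0)(W) only, which is W, so L
(2,1): →(1,1)(W) only, which is W, so L
(2,2): →(1,2)(W) only, which is W, so L
(3,3): →(2,3)(W), (3,0)(W) — all W, so L
(3,4): →(2,4)(W), (3,1)(W), (3,0)(W) — all W, so L
(5,0): →(4,0)(W), (1,0)(W) — all W, so L
(5,1): →(4,1)(W), (1,1)(W) — all W, so L
(5,2): →(4,2)(W), (1,2)(W) — all W, so L
(6,3): →(5,3)(W), (2,3)(W), (6,0)(W) — all W, so L
(6,4): →(5,4)(W), (2,4)(W), (6,1)(W), (6,0)(W) — all W, so L
(7,0): →(6,0)(W), (3,0)(W) — all W, so L
(7,1): →(6,1)(W), (3,1)(W) — all W, so L
(7,2): →(6,2)(W), (3,2)(W) — all W, so L
(8,3): →(7,3)(W), (4,3)(W), (8,0)(W) — all W, so L
(8,4): →(7,4)(W), (4,4)(W), (8,1)(W), (8,0)(W) — all W, so L
Every other cell has at least one move into one of the L cells above, so it is W.
From (9,4), the L positions reachable in one move are: (8,4).

Move to (8,4).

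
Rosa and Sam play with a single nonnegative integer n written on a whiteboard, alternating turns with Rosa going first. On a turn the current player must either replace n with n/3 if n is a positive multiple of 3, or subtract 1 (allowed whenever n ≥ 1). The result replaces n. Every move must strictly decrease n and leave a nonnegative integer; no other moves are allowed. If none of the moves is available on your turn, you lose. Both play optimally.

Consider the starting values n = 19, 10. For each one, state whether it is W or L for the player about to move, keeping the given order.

Positions with no move are L. A position that does have a move is losing for the player to move precisely when every available move leads to a winning position for the opponent. Fill in the labels:
n=0: no move → L
n=1: →0(L), so W
n=2: →1(W) only, which is W, so L
n=3: →2(L), so W
n=4: →3(W) only, which is W, so L
n=5: →4(L), so W
n=6: →2(L), so W
n=7: →6(W) only, which is W, so L
n=8: →7(L), so W
n=9: →3(W), 8(W) — all W, so L
n=10: →9(L), so W
n=11: →10(W) only, which is W, so L
n=12: →4(L), so W
n=13: →12(W) only, which is W, so L
n=14: →13(L), so W
n=15: →5(W), 14(W) — all W, so L
n=16: →15(L), so W
n=17: →16(W) only, which is W, so L
n=18: →17(L), so W
n=19: →18(W) only, which is W, so L

19: L, 10: W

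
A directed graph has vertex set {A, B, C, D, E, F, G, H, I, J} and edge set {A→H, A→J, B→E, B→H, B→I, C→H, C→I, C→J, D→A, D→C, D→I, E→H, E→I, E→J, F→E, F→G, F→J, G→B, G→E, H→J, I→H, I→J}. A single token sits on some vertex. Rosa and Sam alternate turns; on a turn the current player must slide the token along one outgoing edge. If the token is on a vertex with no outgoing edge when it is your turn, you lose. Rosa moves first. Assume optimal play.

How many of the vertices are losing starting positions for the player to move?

3

Use the standard recursion: the mover loses at a terminal position; elsewhere, the mover wins exactly when some move hands the opponent an L position.
Every edge goes from a vertex to one that appears earlier in the order J, H, I, A, E, C, B, D, G, F, so processing vertices in that order labels each vertex after all of its successors.
J: no outgoing edge → L
H: reaches L-position J → W
I: reaches L-position J → W
A: reaches L-position J → W
E: reaches L-position J → W
C: reaches L-position J → W
B: only reaches E(W), I(W), H(W), all W → L
D: only reaches C(W), A(W), I(W), all W → L
G: reaches L-position B → W
F: reaches L-position J → W
The L vertices are B, D, J; that is 3 in all.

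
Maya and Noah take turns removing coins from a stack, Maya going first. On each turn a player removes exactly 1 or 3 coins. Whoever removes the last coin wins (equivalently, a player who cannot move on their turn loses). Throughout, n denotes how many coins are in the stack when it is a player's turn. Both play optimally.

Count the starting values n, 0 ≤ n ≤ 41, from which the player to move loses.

21

Classify positions by backward induction: terminal positions (no move available) are L. From any other position, the mover wins iff some move reaches an L.
n=0: no move → L
n=1: can move to 0, which is L ⇒ W
n=2: the only move is to 1(W), a W ⇒ L
n=3: can move to 2, which is L ⇒ W
n=4: moves to 3(W), 1(W); every one is W ⇒ L
n=5: can move to 4, which is L ⇒ W
n=6: moves to 5(W), 3(W); every one is W ⇒ L
n=7: can move to 6, which is L ⇒ W
n=8: moves to 7(W), 5(W); every one is W ⇒ L
n=9: can move to 8, which is L ⇒ W
n=10: moves to 9(W), 7(W); every one is W ⇒ L
n=11: can move to 10, which is L ⇒ W
n=12: moves to 11(W), 9(W); every one is W ⇒ L
n=13: can move to 12, which is L ⇒ W
n=14: moves to 13(W), 11(W); every one is W ⇒ L
n=15: can move to 14, which is L ⇒ W
n=16: moves to 15(W), 13(W); every one is W ⇒ L
n=17: can move to 16, which is L ⇒ W
n=18: moves to 17(W), 15(W); every one is W ⇒ L
n=19: can move to 18, which is L ⇒ W
n=20: moves to 19(W), 17(W); every one is W ⇒ L
n=21: can move to 20, which is L ⇒ W
n=22: moves to 21(W), 19(W); every one is W ⇒ L
n=23: can move to 22, which is L ⇒ W
n=24: moves to 23(W), 21(W); every one is W ⇒ L
n=25: can move to 24, which is L ⇒ W
n=26: moves to 25(W), 23(W); every one is W ⇒ L
n=27: can move to 26, which is L ⇒ W
n=28: moves to 27(W), 25(W); every one is W ⇒ L
n=29: can move to 28, which is L ⇒ W
n=30: moves to 29(W), 27(W); every one is W ⇒ L
n=31: can move to 30, which is L ⇒ W
n=32: moves to 31(W), 29(W); every one is W ⇒ L
n=33: can move to 32, which is L ⇒ W
n=34: moves to 33(W), 31(W); every one is W ⇒ L
n=35: can move to 34, which is L ⇒ W
n=36: moves to 35(W), 33(W); every one is W ⇒ L
n=37: can move to 36, which is L ⇒ W
n=38: moves to 37(W), 35(W); every one is W ⇒ L
n=39: can move to 38, which is L ⇒ W
n=40: moves to 39(W), 37(W); every one is W ⇒ L
n=41: can move to 40, which is L ⇒ W
L entries with 0 ≤ n ≤ 41: n = 0, 2, 4, 6, 8, 10, 12, 14, 16, 18, 20, 22, 24, 26, 28, 30, 32, 34, 36, 38, 40; that makes 21.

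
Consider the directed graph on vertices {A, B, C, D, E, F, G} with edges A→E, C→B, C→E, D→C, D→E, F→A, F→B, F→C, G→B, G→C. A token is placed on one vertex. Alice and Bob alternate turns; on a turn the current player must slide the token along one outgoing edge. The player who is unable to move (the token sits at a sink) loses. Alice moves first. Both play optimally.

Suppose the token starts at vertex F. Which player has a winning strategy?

Compute win/loss labels from the base case upward. A position with no move is L. Any other position is W if it can reach an L in one move, else L.
Every edge goes from a vertex to one that appears earlier in the order E, B, A, C, F, D, G, so processing vertices in that order labels each vertex after all of its successors.
E: no outgoing edge → L
B: no outgoing edge → L
A: reaches L-position E → W
C: reaches L-position B → W
F: reaches L-position B → W
D: reaches L-position E → W
G: reaches L-position B → W
From F Alice can move to B, reaching an L position.

Alice wins.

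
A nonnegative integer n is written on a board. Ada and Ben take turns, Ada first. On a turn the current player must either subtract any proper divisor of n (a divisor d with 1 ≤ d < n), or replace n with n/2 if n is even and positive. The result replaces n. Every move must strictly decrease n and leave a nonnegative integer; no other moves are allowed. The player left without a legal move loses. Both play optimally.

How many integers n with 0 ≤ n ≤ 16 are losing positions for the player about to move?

9

Classify positions by backward induction: terminal positions (no move available) are L. From any other position, the mover wins iff some move reaches an L.
n=0: no move → L
n=1: no move → L
n=2: W (go to 1, an L position)
n=3: L (sole option 2(W) is W)
n=4: W (go to 3, an L position)
n=5: L (sole option 4(W) is W)
n=6: W (go to 3, an L position)
n=7: L (sole option 6(W) is W)
n=8: W (go to 7, an L position)
n=9: L (options 6(W), 8(W) are all W)
n=10: W (go to 5, an L position)
n=11: L (sole option 10(W) is W)
n=12: W (go to 9, an L position)
n=13: L (sole option 12(W) is W)
n=14: W (go to 7, an L position)
n=15: L (options 10(W), 12(W), 14(W) are all W)
n=16: W (go to 15, an L position)
L entries with 0 ≤ n ≤ 16: n = 0, 1, 3, 5, 7, 9, 11, 13, 15; that makes 9.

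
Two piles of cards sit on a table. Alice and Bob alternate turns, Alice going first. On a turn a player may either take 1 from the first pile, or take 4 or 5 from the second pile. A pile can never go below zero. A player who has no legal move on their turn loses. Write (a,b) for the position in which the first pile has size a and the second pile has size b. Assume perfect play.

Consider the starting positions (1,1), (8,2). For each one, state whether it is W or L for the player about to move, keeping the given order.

(1,1): W, (8,2): L

Classify positions by backward induction: terminal positions (no move available) are L. From any other position, the mover wins iff some move reaches an L.
No move ever increases a pile, so every position that can arise here has a ≤ 8 and b ≤ 2; it is enough to label the cells with 0 ≤ a ≤ 8 and 0 ≤ b ≤ 2.
Every move lowers a or b (never raises either), so fill the grid row by row in increasing a, and left to right within a row: each cell's successors are then already labelled.
      b=0  b=1  b=2
a=0:    L    L    L
a=1:    W    W    W
a=2:    L    L    L
a=3:    W    W    W
a=4:    L    L    L
a=5:    W    W    W
a=6:    L    L    L
a=7:    W    W    W
a=8:    L    L    L
Cells with no legal move (terminal, hence L): (0,0), (0,1), (0,2).
The remaining L cells, each justified by listing all of its moves:
(2,0): only reaches (1,0)(W), which is W → L
(2,1): only reaches (1,1)(W), which is W → L
(2,2): only reaches (1,2)(W), which is W → L
(4,0): only reaches (3,0)(W), which is W → L
(4,1): only reaches (3,1)(W), which is W → L
(4,2): only reaches (3,2)(W), which is W → L
(6,0): only reaches (5,0)(W), which is W → L
(6,1): only reaches (5,1)(W), which is W → L
(6,2): only reaches (5,2)(W), which is W → L
(8,0): only reaches (7,0)(W), which is W → L
(8,1): only reaches (7,1)(W), which is W → L
(8,2): only reaches (7,2)(W), which is W → L
Every other cell has at least one move into one of the L cells above, so it is W.
(1,1): the move to (0,1) reaches an L cell, so W
(8,2): one of the L cells justified above, so L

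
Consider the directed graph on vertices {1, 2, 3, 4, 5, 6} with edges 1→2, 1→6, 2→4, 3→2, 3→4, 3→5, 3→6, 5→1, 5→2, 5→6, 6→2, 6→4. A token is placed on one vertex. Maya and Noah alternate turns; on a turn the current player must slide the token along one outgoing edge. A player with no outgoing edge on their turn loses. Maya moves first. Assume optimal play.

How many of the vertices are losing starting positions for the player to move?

2

Work bottom-up. With no move the player to move loses. Otherwise the position is W if at least one move leads to an L position for the opponent, and L if every move leads to a W.
Every edge goes from a vertex to one that appears earlier in the order 4, 2, 6, 1, 5, 3, so processing vertices in that order labels each vertex after all of its successors.
4: no outgoing edge → L
2: W (go to 4, an L position)
6: W (go to 4, an L position)
1: L (options 6(W), 2(W) are all W)
5: W (go to 1, an L position)
3: W (go to 4, an L position)
The L vertices are 1, 4; that is 2 in all.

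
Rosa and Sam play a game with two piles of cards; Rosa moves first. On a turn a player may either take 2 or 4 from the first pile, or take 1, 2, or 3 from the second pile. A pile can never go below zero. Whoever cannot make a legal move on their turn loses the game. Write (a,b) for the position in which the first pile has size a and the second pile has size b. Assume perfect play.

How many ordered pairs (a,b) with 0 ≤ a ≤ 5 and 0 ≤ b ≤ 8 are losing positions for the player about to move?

Classify positions by backward induction: terminal positions (no move available) are L. From any other position, the mover wins iff some move reaches an L.
Every move lowers a or b (never raises either), so fill the grid row by row in increasing a, and left to right within a row: each cell's successors are then already labelled.
      b=0  b=1  b=2  b=3  b=4  b=5  b=6  b=7  b=8
a=0:    L    W    W    W    L    W    W    W    L
a=1:    L    W    W    W    L    W    W    W    L
a=2:    W    L    W    W    W    L    W    W    W
a=3:    W    L    W    W    W    L    W    W    W
a=4:    W    W    L    W    W    W    L    W    W
a=5:    W    W    L    W    W    W    L    W    W
Cells with no legal move (terminal, hence L): (0,0), (1,0).
The remaining L cells, each justified by listing all of its moves:
(0,4): L (options (0,3)(W), (0,2)(W), (0,1)(W) are all W)
(0,8): L (options (0,7)(W), (0,6)(W), (0,5)(W) are all W)
(1,4): L (options (1,3)(W), (1,2)(W), (1,1)(W) are all W)
(1,8): L (options (1,7)(W), (1,6)(W), (1,5)(W) are all W)
(2,1): L (options (0,1)(W), (2,0)(W) are all W)
(2,5): L (options (0,5)(W), (2,4)(W), (2,3)(W), (2,2)(W) are all W)
(3,1): L (options (1,1)(W), (3,0)(W) are all W)
(3,5): L (options (1,5)(W), (3,4)(W), (3,3)(W), (3,2)(W) are all W)
(4,2): L (options (2,2)(W), (0,2)(W), (4,1)(W), (4,0)(W) are all W)
(4,6): L (options (2,6)(W), (0,6)(W), (4,5)(W), (4,4)(W), (4,3)(W) are all W)
(5,2): L (options (3,2)(W), (1,2)(W), (5,1)(W), (5,0)(W) are all W)
(5,6): L (options (3,6)(W), (1,6)(W), (5,5)(W), (5,4)(W), (5,3)(W) are all W)
Every other cell has at least one move into one of the L cells above, so it is W.
L cells per row: a=0: 3, a=1: 3, a=2: 2, a=3: 2, a=4: 2, a=5: 2; total 14.

14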